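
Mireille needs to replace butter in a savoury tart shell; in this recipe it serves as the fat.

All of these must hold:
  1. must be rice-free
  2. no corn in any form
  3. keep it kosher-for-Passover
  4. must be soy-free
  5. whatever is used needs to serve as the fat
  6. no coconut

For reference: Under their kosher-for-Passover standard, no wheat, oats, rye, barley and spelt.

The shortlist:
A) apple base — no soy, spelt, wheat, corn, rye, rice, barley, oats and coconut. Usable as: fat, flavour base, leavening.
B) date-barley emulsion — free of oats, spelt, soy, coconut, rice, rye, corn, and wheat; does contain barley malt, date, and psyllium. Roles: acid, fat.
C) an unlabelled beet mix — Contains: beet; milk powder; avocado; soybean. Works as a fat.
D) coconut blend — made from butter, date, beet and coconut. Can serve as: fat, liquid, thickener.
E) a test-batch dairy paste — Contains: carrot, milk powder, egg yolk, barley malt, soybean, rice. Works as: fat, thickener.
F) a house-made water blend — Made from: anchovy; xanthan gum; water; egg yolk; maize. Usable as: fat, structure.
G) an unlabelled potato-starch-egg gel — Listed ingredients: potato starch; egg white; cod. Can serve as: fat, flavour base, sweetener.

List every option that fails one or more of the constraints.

B, C, D, E, F

A: kosher-for-Passover, no coconut — OK
B: has barley malt, so not kosher-for-Passover — out
C: has soybean, so not soy-free — out
D: has coconut, so not coconut-free — out
E: has barley malt, so not kosher-for-Passover; has soybean, so not soy-free (and 1 more) — no
F: has maize, so not corn-free — no
G: only egg white, cod, and potato starch; none excluded — OK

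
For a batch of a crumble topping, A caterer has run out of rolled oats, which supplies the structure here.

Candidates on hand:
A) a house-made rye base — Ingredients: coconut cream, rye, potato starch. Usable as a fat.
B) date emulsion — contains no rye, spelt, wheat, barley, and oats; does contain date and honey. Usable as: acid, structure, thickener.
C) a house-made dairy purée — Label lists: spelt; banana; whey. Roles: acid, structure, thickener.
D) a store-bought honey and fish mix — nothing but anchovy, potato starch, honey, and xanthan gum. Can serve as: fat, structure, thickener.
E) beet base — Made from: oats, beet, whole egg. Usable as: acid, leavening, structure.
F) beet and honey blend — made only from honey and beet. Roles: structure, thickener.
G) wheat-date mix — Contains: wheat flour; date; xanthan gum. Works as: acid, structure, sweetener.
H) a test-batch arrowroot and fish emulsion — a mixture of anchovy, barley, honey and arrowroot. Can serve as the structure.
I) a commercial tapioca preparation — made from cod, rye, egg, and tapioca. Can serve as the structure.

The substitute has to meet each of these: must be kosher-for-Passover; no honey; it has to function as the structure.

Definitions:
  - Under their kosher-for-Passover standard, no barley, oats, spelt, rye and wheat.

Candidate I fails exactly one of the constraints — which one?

usable as a structure: satisfied
kosher-for-Passover: has rye — fails
honey-free: satisfied

kosher-for-Passover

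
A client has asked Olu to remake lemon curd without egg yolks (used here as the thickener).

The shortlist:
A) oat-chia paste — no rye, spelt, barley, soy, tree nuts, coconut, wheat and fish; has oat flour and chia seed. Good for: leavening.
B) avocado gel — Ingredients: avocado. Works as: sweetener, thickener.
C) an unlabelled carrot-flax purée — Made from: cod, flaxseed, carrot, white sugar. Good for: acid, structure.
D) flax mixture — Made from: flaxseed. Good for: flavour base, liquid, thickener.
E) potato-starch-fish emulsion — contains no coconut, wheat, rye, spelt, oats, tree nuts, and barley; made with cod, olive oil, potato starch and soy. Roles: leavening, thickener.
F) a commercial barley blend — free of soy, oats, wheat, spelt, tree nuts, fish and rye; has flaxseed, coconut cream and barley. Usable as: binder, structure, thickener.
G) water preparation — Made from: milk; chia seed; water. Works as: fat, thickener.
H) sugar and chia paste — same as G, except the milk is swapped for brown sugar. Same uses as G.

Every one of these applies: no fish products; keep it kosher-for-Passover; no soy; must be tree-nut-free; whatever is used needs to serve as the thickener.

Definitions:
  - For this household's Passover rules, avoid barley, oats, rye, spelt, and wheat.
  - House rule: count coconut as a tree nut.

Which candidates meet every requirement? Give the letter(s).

B, D, G, H

A: not usable as a thickener; has oat flour, so not kosher-for-Passover — out
B: works as a thickener, no fish, no soy — keep
C: not usable as a thickener; has cod, so not fish-free — out
D: only flaxseed; none excluded — keep
E: has cod, so not fish-free; has soy, so not soy-free — no
F: has barley, so not kosher-for-Passover; has coconut cream, so not tree-nut-free — out
G: works as a thickener, tree-nut-free, kosher-for-Passover — valid
H: nothing on the exclusion list — OK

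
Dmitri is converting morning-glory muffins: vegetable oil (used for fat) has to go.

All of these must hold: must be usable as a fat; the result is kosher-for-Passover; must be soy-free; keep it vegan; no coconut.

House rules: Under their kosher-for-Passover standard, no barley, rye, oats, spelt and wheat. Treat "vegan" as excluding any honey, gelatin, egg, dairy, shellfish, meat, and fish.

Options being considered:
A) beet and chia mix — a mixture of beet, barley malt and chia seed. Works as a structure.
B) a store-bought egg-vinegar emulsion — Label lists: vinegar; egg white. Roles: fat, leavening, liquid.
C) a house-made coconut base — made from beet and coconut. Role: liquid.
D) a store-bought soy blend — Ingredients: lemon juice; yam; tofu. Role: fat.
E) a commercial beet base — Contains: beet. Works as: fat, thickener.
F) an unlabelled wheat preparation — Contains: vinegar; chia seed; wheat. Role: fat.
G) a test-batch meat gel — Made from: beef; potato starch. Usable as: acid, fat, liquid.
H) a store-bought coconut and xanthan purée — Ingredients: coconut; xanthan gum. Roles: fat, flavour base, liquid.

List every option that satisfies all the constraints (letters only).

A: not usable as a fat; has barley malt, so not kosher-for-Passover — reject
B: has egg white, so not vegan — no
C: not usable as a fat; has coconut, so not coconut-free — reject
D: has tofu, so not soy-free — out
E: every rule checks out — valid
F: has wheat, so not kosher-for-Passover — reject
G: has beef, so not vegan — out
H: has coconut, so not coconut-free — reject

E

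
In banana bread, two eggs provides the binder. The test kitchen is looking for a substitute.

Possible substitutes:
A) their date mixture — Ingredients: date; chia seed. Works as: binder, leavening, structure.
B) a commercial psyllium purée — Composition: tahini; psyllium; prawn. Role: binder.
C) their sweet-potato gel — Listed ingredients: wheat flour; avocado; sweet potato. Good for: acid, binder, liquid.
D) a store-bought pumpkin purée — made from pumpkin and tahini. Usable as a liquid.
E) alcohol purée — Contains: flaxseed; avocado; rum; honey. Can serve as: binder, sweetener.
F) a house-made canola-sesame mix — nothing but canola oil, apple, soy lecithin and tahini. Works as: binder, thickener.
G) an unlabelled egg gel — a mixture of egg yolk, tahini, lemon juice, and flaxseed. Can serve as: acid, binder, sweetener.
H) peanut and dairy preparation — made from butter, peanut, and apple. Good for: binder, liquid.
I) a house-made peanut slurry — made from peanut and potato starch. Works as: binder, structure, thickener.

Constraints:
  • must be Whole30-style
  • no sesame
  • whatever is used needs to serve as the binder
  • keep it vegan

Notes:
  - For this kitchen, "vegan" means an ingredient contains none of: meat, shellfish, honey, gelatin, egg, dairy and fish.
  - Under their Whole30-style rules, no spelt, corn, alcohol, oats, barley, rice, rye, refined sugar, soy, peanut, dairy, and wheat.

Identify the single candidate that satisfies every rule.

A

A: works as a binder, vegan, no sesame — OK
B: has prawn, so not vegan; has tahini, so not sesame-free — reject
C: has wheat flour, so not Whole30-style — no
D: not usable as a binder; has tahini, so not sesame-free — no
E: has honey, so not vegan; has rum, so not Whole30-style — out
F: has soy lecithin, so not Whole30-style; has tahini, so not sesame-free — reject
G: has egg yolk, so not vegan; has tahini, so not sesame-free — reject
H: has butter, so not vegan; has butter, so not Whole30-style — no
I: has peanut, so not Whole30-style — no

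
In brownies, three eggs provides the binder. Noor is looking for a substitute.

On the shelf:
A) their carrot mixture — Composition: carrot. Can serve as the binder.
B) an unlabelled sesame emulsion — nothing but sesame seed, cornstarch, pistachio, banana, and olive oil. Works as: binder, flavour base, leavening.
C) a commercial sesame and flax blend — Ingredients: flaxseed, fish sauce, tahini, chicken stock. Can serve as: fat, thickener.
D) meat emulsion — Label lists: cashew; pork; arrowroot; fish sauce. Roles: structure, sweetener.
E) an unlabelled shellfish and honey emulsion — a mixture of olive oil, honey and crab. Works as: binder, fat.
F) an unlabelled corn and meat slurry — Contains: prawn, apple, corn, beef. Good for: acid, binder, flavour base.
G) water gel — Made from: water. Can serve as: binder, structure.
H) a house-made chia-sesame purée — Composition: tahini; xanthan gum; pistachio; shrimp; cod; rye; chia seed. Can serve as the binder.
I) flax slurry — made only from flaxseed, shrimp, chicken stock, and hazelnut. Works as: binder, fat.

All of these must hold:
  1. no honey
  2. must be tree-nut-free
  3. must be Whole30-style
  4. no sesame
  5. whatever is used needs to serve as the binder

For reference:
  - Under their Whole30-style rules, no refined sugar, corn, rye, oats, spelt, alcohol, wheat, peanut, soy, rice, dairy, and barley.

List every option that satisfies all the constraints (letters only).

A, G

A: only carrot; none excluded — OK
B: has cornstarch, so not Whole30-style; has sesame seed, so not sesame-free (and 1 more) — reject
C: not usable as a binder; has tahini, so not sesame-free — out
D: not usable as a binder; has cashew, so not tree-nut-free — no
E: has honey, so not honey-free — out
F: has corn, so not Whole30-style — no
G: Whole30-style, no tree nuts — valid
H: has rye, so not Whole30-style; has tahini, so not sesame-free (and 1 more) — no
I: has hazelnut, so not tree-nut-free — out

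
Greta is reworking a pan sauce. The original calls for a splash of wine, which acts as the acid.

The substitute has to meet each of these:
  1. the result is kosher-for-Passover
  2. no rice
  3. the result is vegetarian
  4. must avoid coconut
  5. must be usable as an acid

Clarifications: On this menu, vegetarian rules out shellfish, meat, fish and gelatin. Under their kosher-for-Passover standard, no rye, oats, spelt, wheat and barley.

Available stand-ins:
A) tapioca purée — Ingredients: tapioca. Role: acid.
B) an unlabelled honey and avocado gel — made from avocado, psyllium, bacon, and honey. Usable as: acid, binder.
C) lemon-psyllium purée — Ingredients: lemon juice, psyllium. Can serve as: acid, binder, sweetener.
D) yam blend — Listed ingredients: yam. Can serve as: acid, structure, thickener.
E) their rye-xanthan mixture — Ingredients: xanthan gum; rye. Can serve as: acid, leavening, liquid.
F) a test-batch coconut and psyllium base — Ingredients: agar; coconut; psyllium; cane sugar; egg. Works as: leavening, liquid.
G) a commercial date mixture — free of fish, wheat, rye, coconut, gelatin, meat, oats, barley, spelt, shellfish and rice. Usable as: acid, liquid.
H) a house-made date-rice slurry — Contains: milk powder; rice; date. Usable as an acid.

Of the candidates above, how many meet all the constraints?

A: nothing on the exclusion list — valid
B: has bacon, so not vegetarian — reject
C: only lemon juice and psyllium; none excluded — OK
D: only yam; none excluded — valid
E: has rye, so not kosher-for-Passover — no
F: not usable as an acid; has coconut, so not coconut-free — reject
G: works as an acid, vegetarian, kosher-for-Passover — keep
H: has rice, so not rice-free — reject

4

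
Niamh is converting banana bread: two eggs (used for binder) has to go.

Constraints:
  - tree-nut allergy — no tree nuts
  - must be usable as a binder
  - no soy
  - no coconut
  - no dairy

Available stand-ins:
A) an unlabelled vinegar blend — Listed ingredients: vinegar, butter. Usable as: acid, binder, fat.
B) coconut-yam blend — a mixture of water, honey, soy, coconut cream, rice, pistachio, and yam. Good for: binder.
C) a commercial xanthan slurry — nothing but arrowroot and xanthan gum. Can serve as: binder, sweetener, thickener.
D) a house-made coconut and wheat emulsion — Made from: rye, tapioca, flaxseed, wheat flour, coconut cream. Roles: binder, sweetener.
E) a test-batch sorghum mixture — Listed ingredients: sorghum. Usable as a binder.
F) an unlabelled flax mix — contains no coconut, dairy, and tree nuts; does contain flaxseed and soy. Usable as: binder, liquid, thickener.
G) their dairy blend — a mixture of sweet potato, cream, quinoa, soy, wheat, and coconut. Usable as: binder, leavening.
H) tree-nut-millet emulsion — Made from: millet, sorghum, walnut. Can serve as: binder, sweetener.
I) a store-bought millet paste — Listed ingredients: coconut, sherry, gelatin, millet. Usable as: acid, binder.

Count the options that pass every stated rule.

2

A: has butter, so not dairy-free — out
B: has pistachio, so not tree-nut-free; has coconut cream, so not coconut-free (and 1 more) — no
C: only xanthan gum and arrowroot; none excluded — keep
D: has coconut cream, so not coconut-free — no
E: nothing on the exclusion list — valid
F: has soy, so not soy-free — no
G: has cream, so not dairy-free; has coconut, so not coconut-free (and 1 more) — no
H: has walnut, so not tree-nut-free — no
I: has coconut, so not coconut-free — no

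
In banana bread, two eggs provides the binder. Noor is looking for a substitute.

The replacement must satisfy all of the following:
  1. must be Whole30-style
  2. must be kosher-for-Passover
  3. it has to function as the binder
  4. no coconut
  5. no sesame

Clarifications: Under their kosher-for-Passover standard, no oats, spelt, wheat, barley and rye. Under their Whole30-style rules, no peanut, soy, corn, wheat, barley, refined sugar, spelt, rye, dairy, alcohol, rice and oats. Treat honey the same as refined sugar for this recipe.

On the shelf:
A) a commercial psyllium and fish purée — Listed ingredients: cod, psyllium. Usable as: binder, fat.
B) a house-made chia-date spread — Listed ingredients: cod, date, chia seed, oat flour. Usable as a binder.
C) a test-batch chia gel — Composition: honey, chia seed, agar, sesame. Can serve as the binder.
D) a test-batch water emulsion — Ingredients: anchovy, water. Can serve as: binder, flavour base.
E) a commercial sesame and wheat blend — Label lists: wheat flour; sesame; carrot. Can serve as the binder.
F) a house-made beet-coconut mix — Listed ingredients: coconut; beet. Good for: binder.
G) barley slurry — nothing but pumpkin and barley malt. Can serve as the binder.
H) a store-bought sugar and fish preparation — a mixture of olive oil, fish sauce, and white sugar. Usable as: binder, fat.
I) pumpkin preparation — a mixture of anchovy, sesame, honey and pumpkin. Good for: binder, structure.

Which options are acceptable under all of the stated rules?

A: every rule checks out — keep
B: has oat flour, so not kosher-for-Passover; has oat flour, so not Whole30-style — out
C: has honey, so not Whole30-style; has sesame, so not sesame-free — out
D: all constraints satisfied — keep
E: has wheat flour, so not kosher-for-Passover; has wheat flour, so not Whole30-style (and 1 more) — reject
F: has coconut, so not coconut-free — out
G: has barley malt, so not kosher-for-Passover; has barley malt, so not Whole30-style — reject
H: has white sugar, so not Whole30-style — reject
I: has honey, so not Whole30-style; has sesame, so not sesame-free — out

A, D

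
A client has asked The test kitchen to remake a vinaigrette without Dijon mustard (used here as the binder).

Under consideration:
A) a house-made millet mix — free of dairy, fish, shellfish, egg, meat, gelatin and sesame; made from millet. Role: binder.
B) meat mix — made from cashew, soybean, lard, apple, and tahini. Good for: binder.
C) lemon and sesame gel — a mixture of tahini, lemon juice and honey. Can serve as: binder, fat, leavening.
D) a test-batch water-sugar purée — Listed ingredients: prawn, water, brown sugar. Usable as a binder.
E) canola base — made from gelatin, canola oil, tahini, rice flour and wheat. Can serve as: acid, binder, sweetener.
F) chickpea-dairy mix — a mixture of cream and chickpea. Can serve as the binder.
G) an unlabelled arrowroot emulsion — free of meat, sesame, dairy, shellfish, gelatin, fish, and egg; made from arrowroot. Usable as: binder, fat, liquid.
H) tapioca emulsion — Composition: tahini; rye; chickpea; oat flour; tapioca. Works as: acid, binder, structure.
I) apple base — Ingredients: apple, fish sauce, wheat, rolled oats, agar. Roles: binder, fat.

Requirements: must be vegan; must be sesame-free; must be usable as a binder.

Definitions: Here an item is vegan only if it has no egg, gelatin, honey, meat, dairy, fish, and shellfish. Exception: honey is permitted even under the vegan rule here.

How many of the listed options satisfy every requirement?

A: works as a binder, vegan, no sesame — OK
B: has lard, so not vegan; has tahini, so not sesame-free — reject
C: has tahini, so not sesame-free — reject
D: has prawn, so not vegan — reject
E: has gelatin, so not vegan; has tahini, so not sesame-free — no
F: has cream, so not vegan — out
G: nothing on the exclusion list — keep
H: has tahini, so not sesame-free — no
I: has fish sauce, so not vegan — no

2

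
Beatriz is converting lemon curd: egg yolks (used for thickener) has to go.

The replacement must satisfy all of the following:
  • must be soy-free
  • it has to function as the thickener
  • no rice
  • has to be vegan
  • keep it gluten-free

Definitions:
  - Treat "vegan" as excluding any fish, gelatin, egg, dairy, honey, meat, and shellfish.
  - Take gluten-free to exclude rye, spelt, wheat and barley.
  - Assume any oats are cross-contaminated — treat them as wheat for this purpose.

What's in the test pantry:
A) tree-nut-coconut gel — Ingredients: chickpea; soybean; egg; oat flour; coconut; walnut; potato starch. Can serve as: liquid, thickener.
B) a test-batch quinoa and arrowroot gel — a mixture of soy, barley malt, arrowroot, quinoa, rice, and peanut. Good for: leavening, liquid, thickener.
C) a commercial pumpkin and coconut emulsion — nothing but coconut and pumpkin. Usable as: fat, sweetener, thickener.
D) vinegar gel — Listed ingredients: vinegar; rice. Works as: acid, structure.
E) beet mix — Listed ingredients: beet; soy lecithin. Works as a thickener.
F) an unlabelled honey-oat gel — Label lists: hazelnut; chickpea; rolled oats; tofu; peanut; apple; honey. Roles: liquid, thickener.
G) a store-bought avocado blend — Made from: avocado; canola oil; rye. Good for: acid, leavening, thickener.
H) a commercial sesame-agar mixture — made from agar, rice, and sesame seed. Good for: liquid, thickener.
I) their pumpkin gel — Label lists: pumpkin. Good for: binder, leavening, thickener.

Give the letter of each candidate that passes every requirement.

C, I

A: has egg, so not vegan; has oat flour, so not gluten-free (and 1 more) — out
B: has barley malt, so not gluten-free; has rice, so not rice-free (and 1 more) — no
C: gluten-free, no rice — valid
D: not usable as a thickener; has rice, so not rice-free — reject
E: has soy lecithin, so not soy-free — out
F: has honey, so not vegan; has rolled oats, so not gluten-free (and 1 more) — reject
G: has rye, so not gluten-free — no
H: has rice, so not rice-free — out
I: every rule checks out — keep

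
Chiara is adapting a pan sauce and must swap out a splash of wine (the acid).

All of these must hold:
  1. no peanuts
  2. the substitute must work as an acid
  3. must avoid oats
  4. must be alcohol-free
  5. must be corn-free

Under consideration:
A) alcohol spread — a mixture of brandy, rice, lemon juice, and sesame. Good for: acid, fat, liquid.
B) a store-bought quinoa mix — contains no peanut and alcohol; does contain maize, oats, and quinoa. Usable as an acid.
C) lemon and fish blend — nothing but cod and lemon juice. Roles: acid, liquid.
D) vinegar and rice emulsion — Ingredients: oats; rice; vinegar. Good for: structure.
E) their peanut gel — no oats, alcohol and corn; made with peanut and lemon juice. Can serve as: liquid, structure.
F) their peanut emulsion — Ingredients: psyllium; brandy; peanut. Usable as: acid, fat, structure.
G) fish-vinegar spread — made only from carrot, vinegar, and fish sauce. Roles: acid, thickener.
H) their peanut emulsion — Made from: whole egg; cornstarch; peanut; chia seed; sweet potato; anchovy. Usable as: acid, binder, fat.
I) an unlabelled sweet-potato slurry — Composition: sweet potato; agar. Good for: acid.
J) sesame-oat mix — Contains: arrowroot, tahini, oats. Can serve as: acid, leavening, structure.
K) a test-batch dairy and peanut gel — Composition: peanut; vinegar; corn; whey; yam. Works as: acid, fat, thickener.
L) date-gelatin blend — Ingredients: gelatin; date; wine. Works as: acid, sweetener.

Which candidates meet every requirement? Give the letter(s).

A: has brandy, so not alcohol-free — reject
B: has maize, so not corn-free; has oats, so not oat-free — out
C: only cod and lemon juice; none excluded — OK
D: not usable as an acid; has oats, so not oat-free — no
E: not usable as an acid; has peanut, so not peanut-free — out
F: has brandy, so not alcohol-free; has peanut, so not peanut-free — reject
G: no peanut, no alcohol — keep
H: has cornstarch, so not corn-free; has peanut, so not peanut-free — no
I: only agar and sweet potato; none excluded — keep
J: has oats, so not oat-free — reject
K: has corn, so not corn-free; has peanut, so not peanut-free — reject
L: has wine, so not alcohol-free — reject

C, G, I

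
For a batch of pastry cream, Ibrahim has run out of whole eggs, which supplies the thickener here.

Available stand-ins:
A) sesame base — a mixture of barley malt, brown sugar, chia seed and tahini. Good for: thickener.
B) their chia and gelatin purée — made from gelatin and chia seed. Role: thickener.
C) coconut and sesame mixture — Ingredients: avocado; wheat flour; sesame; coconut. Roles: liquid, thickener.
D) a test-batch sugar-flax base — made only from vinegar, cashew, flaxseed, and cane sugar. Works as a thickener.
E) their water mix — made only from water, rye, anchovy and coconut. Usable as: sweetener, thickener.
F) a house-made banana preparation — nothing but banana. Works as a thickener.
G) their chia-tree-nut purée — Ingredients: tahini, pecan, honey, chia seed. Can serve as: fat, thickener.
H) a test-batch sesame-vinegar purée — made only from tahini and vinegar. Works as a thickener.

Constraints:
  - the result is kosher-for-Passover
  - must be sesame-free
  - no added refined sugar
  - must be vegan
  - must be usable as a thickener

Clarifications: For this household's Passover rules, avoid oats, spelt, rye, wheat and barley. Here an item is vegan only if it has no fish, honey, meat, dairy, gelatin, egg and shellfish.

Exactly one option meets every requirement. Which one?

A: has barley malt, so not kosher-for-Passover; has tahini, so not sesame-free (and 1 more) — no
B: has gelatin, so not vegan — out
C: has wheat flour, so not kosher-for-Passover; has sesame, so not sesame-free — no
D: has cane sugar, so not no-added-sugar — out
E: has rye, so not kosher-for-Passover; has anchovy, so not vegan — no
F: only banana; none excluded — keep
G: has honey, so not vegan; has tahini, so not sesame-free — out
H: has tahini, so not sesame-free — reject

F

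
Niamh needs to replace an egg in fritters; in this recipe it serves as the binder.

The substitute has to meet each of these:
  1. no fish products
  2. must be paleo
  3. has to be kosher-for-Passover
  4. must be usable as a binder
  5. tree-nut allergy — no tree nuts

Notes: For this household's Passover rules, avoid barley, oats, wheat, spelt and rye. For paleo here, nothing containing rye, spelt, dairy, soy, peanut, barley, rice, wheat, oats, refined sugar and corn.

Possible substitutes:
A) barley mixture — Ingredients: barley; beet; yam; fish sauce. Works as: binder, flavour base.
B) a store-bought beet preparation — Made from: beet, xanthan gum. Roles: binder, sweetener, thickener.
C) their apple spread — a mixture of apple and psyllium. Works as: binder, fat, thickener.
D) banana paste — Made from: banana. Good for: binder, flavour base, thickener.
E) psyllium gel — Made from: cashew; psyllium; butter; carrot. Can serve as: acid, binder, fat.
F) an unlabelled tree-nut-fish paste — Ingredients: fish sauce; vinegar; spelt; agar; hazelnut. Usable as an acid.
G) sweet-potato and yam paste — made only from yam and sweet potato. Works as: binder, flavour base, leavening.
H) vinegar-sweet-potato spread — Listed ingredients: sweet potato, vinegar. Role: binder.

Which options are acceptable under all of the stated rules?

A: has barley, so not kosher-for-Passover; has barley, so not paleo (and 1 more) — reject
B: only xanthan gum and beet; none excluded — OK
C: only apple and psyllium; none excluded — OK
D: only banana; none excluded — OK
E: has butter, so not paleo; has cashew, so not tree-nut-free — reject
F: not usable as a binder; has spelt, so not kosher-for-Passover (and 3 more) — out
G: only sweet potato and yam; none excluded — OK
H: works as a binder, no fish, kosher-for-Passover — OK

B, C, D, G, H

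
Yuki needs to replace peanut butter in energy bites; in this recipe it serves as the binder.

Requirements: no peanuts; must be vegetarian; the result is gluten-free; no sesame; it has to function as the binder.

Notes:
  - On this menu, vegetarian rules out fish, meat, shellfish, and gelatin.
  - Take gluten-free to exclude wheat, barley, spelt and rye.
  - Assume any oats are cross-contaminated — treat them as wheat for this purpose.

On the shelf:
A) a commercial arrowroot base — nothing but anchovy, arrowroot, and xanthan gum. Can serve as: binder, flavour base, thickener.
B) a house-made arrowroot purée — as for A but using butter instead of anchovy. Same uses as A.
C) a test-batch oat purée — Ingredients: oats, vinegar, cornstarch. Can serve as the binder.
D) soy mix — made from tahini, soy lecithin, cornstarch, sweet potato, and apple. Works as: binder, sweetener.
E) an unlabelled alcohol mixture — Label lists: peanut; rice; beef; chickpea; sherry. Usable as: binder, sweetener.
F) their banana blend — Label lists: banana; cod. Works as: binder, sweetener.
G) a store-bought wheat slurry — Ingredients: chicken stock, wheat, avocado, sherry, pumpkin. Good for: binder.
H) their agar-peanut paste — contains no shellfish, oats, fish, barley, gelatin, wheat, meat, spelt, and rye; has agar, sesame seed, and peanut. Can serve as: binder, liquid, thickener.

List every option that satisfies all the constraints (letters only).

A: has anchovy, so not vegetarian — reject
B: only butter, arrowroot, and xanthan gum; none excluded — keep
C: has oats, so not gluten-free — no
D: has tahini, so not sesame-free — out
E: has beef, so not vegetarian; has peanut, so not peanut-free — no
F: has cod, so not vegetarian — reject
G: has chicken stock, so not vegetarian; has wheat, so not gluten-free — reject
H: has sesame seed, so not sesame-free; has peanut, so not peanut-free — reject

B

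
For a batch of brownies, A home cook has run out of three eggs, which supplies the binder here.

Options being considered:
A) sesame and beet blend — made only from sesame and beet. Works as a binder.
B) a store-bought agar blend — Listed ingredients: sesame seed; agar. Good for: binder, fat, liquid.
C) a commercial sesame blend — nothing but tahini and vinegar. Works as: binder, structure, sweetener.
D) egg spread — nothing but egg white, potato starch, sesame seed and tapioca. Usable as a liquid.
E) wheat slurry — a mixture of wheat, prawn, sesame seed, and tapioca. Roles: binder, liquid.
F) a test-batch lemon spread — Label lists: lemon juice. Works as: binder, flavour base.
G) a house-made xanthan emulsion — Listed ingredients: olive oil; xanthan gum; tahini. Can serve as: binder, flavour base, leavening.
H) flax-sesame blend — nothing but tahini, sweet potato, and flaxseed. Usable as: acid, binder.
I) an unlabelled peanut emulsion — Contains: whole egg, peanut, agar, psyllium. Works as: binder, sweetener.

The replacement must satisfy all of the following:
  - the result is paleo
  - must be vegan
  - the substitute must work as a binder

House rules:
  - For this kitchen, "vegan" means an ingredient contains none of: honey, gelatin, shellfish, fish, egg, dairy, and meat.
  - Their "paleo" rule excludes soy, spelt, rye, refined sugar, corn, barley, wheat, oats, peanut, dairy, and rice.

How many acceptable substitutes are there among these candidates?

A: only sesame and beet; none excluded — valid
B: only sesame seed and agar; none excluded — valid
C: paleo, vegan — valid
D: not usable as a binder; has egg white, so not vegan — no
E: has prawn, so not vegan; has wheat, so not paleo — no
F: works as a binder, paleo, vegan — OK
G: paleo, vegan — keep
H: all constraints satisfied — OK
I: has whole egg, so not vegan; has peanut, so not paleo — reject

6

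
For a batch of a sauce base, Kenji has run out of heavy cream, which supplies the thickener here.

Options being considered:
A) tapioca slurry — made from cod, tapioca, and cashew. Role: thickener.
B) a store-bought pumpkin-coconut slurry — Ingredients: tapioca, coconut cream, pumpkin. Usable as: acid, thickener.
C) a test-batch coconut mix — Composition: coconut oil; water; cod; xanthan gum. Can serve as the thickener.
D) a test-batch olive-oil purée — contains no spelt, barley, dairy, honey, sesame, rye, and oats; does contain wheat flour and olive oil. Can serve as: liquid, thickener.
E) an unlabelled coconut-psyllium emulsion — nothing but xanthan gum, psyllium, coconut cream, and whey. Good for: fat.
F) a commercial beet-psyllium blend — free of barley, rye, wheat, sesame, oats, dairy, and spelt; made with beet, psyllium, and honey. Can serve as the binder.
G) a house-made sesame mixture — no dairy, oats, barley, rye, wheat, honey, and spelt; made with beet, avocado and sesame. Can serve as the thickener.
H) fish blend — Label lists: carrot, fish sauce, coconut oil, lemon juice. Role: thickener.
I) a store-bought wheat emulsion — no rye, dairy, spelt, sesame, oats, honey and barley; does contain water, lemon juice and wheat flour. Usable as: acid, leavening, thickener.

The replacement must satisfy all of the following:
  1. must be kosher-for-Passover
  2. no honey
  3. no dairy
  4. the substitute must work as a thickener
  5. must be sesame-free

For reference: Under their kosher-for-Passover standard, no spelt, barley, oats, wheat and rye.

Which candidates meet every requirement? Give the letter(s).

A: every rule checks out — valid
B: only coconut cream, pumpkin, and tapioca; none excluded — OK
C: works as a thickener, no sesame, no dairy — keep
D: has wheat flour, so not kosher-for-Passover — out
E: not usable as a thickener; has whey, so not dairy-free — no
F: not usable as a thickener; has honey, so not honey-free — reject
G: has sesame, so not sesame-free — out
H: kosher-for-Passover, no dairy — OK
I: has wheat flour, so not kosher-for-Passover — reject

A, B, C, H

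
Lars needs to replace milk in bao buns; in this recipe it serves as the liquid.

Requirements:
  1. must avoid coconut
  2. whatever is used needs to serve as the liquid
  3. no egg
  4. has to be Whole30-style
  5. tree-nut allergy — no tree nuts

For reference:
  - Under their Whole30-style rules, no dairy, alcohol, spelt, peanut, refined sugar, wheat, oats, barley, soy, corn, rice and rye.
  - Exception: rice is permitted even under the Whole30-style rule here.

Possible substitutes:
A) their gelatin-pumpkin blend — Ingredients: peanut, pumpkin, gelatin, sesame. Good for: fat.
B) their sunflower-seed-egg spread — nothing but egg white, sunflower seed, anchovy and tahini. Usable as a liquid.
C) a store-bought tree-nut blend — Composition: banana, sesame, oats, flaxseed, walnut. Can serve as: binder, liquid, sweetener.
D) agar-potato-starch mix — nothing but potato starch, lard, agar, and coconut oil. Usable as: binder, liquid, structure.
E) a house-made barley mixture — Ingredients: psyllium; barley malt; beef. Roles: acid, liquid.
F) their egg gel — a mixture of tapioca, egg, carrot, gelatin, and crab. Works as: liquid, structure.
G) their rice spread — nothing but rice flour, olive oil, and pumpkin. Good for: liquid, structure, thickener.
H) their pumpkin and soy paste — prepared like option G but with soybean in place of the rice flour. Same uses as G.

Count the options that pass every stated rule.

A: not usable as a liquid; has peanut, so not Whole30-style — reject
B: has egg white, so not egg-free — reject
C: has oats, so not Whole30-style; has walnut, so not tree-nut-free — out
D: has coconut oil, so not coconut-free — no
E: has barley malt, so not Whole30-style — out
F: has egg, so not egg-free — no
G: rice is permitted under the Whole30-style carve-out; nothing else excluded — keep
H: has soybean, so not Whole30-style — reject

1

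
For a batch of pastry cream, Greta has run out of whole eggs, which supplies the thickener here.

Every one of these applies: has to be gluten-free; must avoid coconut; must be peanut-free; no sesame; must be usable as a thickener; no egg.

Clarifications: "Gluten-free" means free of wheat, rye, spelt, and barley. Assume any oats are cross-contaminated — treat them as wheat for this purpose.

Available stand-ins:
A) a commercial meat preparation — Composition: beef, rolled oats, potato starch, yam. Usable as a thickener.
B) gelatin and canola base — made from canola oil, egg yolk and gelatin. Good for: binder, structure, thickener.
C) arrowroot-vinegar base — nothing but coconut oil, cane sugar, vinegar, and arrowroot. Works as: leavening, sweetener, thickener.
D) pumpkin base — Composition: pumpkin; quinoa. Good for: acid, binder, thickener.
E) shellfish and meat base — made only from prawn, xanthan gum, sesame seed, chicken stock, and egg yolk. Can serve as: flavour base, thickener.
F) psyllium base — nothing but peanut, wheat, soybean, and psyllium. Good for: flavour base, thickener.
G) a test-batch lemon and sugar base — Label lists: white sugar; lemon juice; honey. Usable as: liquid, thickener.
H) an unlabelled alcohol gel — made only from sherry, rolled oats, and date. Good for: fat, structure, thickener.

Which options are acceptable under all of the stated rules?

A: has rolled oats, so not gluten-free — reject
B: has egg yolk, so not egg-free — out
C: has coconut oil, so not coconut-free — no
D: only quinoa and pumpkin; none excluded — keep
E: has egg yolk, so not egg-free; has sesame seed, so not sesame-free — reject
F: has wheat, so not gluten-free; has peanut, so not peanut-free — no
G: only honey, white sugar, and lemon juice; none excluded — keep
H: has rolled oats, so not gluten-free — reject

D, G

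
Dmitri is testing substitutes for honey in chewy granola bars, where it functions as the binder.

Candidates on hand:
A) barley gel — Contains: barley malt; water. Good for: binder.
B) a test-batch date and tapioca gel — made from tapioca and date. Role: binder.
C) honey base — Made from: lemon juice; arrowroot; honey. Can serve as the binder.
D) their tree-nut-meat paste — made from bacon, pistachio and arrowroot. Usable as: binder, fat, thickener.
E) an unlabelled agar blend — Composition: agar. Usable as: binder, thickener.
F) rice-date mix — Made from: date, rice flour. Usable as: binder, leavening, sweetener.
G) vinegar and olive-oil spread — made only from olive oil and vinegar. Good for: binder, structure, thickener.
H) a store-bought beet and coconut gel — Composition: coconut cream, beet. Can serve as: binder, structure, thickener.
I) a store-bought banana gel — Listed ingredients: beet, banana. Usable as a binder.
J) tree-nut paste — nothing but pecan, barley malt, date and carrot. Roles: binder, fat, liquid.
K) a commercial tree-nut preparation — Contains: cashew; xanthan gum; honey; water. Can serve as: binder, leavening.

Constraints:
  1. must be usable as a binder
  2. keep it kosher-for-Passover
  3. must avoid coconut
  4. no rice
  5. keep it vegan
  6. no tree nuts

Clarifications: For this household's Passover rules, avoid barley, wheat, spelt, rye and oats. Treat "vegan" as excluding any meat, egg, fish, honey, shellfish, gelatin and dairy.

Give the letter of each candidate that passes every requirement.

A: has barley malt, so not kosher-for-Passover — no
B: works as a binder, no coconut, no tree nuts — valid
C: has honey, so not vegan — no
D: has bacon, so not vegan; has pistachio, so not tree-nut-free — no
E: works as a binder, no tree nuts, no coconut — OK
F: has rice flour, so not rice-free — no
G: only olive oil and vinegar; none excluded — valid
H: has coconut cream, so not coconut-free — out
I: only beet and banana; none excluded — keep
J: has barley malt, so not kosher-for-Passover; has pecan, so not tree-nut-free — reject
K: has honey, so not vegan; has cashew, so not tree-nut-free — out

B, E, G, I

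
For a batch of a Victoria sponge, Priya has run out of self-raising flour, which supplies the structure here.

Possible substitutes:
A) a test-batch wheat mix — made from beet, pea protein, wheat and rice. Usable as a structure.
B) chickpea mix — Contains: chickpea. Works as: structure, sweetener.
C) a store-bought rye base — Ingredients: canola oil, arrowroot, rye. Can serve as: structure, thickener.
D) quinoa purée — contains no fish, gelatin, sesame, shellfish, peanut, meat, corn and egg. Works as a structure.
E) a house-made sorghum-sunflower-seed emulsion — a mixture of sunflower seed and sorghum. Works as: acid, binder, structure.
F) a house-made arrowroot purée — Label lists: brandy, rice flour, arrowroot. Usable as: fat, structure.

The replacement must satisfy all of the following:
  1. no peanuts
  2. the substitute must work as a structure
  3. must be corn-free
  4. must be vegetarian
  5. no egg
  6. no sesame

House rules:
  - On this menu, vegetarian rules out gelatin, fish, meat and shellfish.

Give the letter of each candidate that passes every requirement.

A: every rule checks out — OK
B: only chickpea; none excluded — OK
C: only rye, canola oil and arrowroot; none excluded — valid
D: all constraints satisfied — keep
E: all constraints satisfied — valid
F: no egg, no sesame — keep

A, B, C, D, E, F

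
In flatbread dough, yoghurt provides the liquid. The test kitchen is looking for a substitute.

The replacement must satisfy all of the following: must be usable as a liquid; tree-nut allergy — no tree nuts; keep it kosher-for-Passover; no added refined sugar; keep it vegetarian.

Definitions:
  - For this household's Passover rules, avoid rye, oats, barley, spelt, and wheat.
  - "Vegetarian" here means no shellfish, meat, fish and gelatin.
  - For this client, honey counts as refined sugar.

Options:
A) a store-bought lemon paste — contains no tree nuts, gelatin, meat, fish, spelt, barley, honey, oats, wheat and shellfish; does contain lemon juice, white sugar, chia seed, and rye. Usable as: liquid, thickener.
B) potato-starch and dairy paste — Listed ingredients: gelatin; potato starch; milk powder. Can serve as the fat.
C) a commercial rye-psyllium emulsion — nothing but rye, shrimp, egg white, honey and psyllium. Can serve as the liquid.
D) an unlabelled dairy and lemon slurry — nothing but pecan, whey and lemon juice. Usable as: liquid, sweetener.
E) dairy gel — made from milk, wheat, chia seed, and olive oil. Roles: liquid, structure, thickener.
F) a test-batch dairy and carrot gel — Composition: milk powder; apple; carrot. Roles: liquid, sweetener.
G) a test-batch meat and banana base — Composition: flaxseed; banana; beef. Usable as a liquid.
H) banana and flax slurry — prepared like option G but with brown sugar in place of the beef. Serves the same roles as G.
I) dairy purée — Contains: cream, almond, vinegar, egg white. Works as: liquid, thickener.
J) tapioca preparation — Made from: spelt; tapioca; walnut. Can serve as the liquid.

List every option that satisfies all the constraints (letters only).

A: has rye, so not kosher-for-Passover; has white sugar, so not no-added-sugar — reject
B: not usable as a liquid; has gelatin, so not vegetarian — out
C: has rye, so not kosher-for-Passover; has shrimp, so not vegetarian (and 1 more) — reject
D: has pecan, so not tree-nut-free — out
E: has wheat, so not kosher-for-Passover — no
F: only milk powder, carrot, and apple; none excluded — keep
G: has beef, so not vegetarian — reject
H: has brown sugar, so not no-added-sugar — no
I: has almond, so not tree-nut-free — out
J: has spelt, so not kosher-for-Passover; has walnut, so not tree-nut-free — out

F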